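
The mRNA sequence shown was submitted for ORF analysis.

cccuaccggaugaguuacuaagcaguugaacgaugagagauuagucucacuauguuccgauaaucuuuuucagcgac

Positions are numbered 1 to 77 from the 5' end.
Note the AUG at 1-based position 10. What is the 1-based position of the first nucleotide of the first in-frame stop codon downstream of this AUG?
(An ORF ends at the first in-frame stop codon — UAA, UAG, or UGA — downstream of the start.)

19

Codons from position 10: AUG (10–12), AGU (13–15), UAC (16–18), UAA (19–21).
UAA is a stop codon; it begins at position 19.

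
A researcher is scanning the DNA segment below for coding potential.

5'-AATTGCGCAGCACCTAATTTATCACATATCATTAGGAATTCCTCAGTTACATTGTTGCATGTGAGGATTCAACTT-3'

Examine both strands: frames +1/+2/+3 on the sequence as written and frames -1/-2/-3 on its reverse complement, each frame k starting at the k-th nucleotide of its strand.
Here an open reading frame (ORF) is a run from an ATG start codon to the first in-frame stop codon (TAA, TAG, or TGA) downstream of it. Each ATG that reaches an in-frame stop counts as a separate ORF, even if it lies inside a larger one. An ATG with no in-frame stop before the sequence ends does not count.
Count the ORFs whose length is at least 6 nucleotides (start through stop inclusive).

Reverse complement (5'→3'): AAGTTGAATCCTCACATGCAACAATGTAACTGAGGAATTCCTAATGATATGTGATAAATTAGGTGCTGCGCAATT
Frame +1: AAT TGC GCA GCA CCT AAT TTA TCA CAT ATC ATT AGG AAT TCC TCA GTT ACA TTG TTG CAT GTG AGG ATT CAA CTT — no ATG→stop ORF.
Frame +2: ATT GCG CAG CAC CTA ATT TAT CAC ATA TCA TTA GGA ATT CCT CAG TTA CAT TGT TGC ATG TGA GGA TTC AAC — ATG at 59, stop TGA at 62 → 6 nt.
Frame +3: TTG CGC AGC ACC TAA TTT ATC ACA TAT CAT TAG GAA TTC CTC AGT TAC ATT GTT GCA TGT GAG GAT TCA ACT — no ATG→stop ORF.
Frame -1: AAG TTG AAT CCT CAC ATG CAA CAA TGT AAC TGA GGA ATT CCT AAT GAT ATG TGA TAA ATT AGG TGC TGC GCA ATT — ATG at 16, stop TGA at 31 → 18 nt; ATG at 49, stop TGA at 52 → 6 nt.
Frame -2: AGT TGA ATC CTC ACA TGC AAC AAT GTA ACT GAG GAA TTC CTA ATG ATA TGT GAT AAA TTA GGT GCT GCG CAA — no ATG→stop ORF.
Frame -3: GTT GAA TCC TCA CAT GCA ACA ATG TAA CTG AGG AAT TCC TAA TGA TAT GTG ATA AAT TAG GTG CTG CGC AAT — ATG at 24, stop TAA at 27 → 6 nt.
ORFs ≥ 6 nucleotides: frame +2 59–64 (6 nucleotides), frame -1 16–33 (18 nucleotides), frame -1 49–54 (6 nucleotides), frame -3 24–29 (6 nucleotides). Count = 4.

4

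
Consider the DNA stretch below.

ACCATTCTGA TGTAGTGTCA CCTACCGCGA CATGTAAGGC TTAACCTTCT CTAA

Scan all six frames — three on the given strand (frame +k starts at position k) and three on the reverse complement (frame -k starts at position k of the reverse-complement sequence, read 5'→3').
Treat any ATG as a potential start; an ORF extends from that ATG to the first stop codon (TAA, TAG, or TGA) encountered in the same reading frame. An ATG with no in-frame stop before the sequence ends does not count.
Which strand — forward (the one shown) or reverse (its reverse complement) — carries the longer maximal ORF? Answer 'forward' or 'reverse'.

Reverse complement (5'→3'): TTAGAGAAGGTTAAGCCTTACATGTCGCGGTAGGTGACACTACATCAGAATGGT
Frame +1: ACC ATT CTG ATG TAG TGT CAC CTA CCG CGA CAT GTA AGG CTT AAC CTT CTC TAA — ATG at 10, stop TAG at 13 → 6 nt.
Frame +2: CCA TTC TGA TGT AGT GTC ACC TAC CGC GAC ATG TAA GGC TTA ACC TTC TCT — ATG at 32, stop TAA at 35 → 6 nt.
Frame +3: CAT TCT GAT GTA GTG TCA CCT ACC GCG ACA TGT AAG GCT TAA CCT TCT CTA — no ATG→stop ORF.
Frame -1: TTA GAG AAG GTT AAG CCT TAC ATG TCG CGG TAG GTG ACA CTA CAT CAG AAT GGT — ATG at 22, stop TAG at 31 → 12 nt.
Frame -2: TAG AGA AGG TTA AGC CTT ACA TGT CGC GGT AGG TGA CAC TAC ATC AGA ATG — no ATG→stop ORF.
Frame -3: AGA GAA GGT TAA GCC TTA CAT GTC GCG GTA GGT GAC ACT ACA TCA GAA TGG — no ATG→stop ORF.
Forward-strand max 6 nt; reverse-strand max 12 nt. The reverse strand has the longer ORF.

reverse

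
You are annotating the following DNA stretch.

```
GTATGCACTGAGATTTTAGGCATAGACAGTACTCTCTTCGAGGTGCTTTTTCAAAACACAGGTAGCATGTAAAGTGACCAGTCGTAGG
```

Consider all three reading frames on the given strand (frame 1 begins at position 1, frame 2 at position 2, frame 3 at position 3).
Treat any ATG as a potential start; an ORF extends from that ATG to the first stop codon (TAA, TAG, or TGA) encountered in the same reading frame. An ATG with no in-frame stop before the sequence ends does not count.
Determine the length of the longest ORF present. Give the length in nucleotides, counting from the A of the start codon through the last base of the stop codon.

9

Frame 1: GTA TGC ACT GAG ATT TTA GGC ATA GAC AGT ACT CTC TTC GAG GTG CTT TTT CAA AAC ACA GGT AGC ATG TAA AGT GAC CAG TCG TAG — ATG at 67, stop TAA at 70 → 6 nt.
Frame 2: TAT GCA CTG AGA TTT TAG GCA TAG ACA GTA CTC TCT TCG AGG TGC TTT TTC AAA ACA CAG GTA GCA TGT AAA GTG ACC AGT CGT AGG — no ATG→stop ORF.
Frame 3: ATG CAC TGA GAT TTT AGG CAT AGA CAG TAC TCT CTT CGA GGT GCT TTT TCA AAA CAC AGG TAG CAT GTA AAG TGA CCA GTC GTA — ATG at 3, stop TGA at 9 → 9 nt.
Longest: frame 3, positions 3–11, 9 nt = 3 codons = 2 aa. → 9 nucleotides.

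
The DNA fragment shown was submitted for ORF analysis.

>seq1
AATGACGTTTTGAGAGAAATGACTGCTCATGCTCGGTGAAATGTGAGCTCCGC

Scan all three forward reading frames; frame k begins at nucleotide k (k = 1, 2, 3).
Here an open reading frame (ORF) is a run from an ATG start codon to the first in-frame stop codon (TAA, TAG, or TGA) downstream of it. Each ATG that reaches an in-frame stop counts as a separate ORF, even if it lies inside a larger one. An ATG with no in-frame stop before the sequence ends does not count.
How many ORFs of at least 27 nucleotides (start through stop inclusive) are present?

Frame 1: AAT GAC GTT TTG AGA GAA ATG ACT GCT CAT GCT CGG TGA AAT GTG AGC TCC — ATG at 19, stop TGA at 37 → 21 nt.
Frame 2: ATG ACG TTT TGA GAG AAA TGA CTG CTC ATG CTC GGT GAA ATG TGA GCT CCG — ATG at 2, stop TGA at 11 → 12 nt; ATG at 29, stop TGA at 44 → 18 nt; ATG at 41, stop TGA at 44 → 6 nt.
Frame 3: TGA CGT TTT GAG AGA AAT GAC TGC TCA TGC TCG GTG AAA TGT GAG CTC CGC — no ATG→stop ORF.
No ORF reaches 27 nucleotides. Count = 0.

0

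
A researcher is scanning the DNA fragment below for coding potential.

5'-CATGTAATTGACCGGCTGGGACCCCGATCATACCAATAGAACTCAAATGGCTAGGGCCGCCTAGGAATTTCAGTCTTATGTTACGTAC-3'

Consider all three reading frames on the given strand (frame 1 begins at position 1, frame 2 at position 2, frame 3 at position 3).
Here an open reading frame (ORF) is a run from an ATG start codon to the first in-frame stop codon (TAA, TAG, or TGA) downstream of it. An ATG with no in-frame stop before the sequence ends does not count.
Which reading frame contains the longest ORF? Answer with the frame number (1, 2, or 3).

2

Frame 1: CAT GTA ATT GAC CGG CTG GGA CCC CGA TCA TAC CAA TAG AAC TCA AAT GGC TAG GGC CGC CTA GGA ATT TCA GTC TTA TGT TAC GTA — no ATG→stop ORF.
Frame 2: ATG TAA TTG ACC GGC TGG GAC CCC GAT CAT ACC AAT AGA ACT CAA ATG GCT AGG GCC GCC TAG GAA TTT CAG TCT TAT GTT ACG TAC — ATG at 2, stop TAA at 5 → 6 nt; ATG at 47, stop TAG at 62 → 18 nt.
Frame 3: TGT AAT TGA CCG GCT GGG ACC CCG ATC ATA CCA ATA GAA CTC AAA TGG CTA GGG CCG CCT AGG AAT TTC AGT CTT ATG TTA CGT — no ATG→stop ORF.
Longest ORF is 18 nt in frame 2 (positions 47–64).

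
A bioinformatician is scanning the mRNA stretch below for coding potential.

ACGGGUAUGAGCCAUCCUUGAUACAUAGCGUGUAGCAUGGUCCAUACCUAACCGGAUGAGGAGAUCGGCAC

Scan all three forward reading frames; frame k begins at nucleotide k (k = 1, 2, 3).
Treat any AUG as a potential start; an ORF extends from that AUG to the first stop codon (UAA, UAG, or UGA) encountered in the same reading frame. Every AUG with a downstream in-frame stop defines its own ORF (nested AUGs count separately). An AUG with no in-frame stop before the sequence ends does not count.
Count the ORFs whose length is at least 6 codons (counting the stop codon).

0

Frame 1: ACG GGU AUG AGC CAU CCU UGA UAC AUA GCG UGU AGC AUG GUC CAU ACC UAA CCG GAU GAG GAG AUC GGC — AUG at 7, stop UGA at 19 → 15 nt; AUG at 37, stop UAA at 49 → 15 nt.
Frame 2: CGG GUA UGA GCC AUC CUU GAU ACA UAG CGU GUA GCA UGG UCC AUA CCU AAC CGG AUG AGG AGA UCG GCA — no AUG→stop ORF.
Frame 3: GGG UAU GAG CCA UCC UUG AUA CAU AGC GUG UAG CAU GGU CCA UAC CUA ACC GGA UGA GGA GAU CGG CAC — no AUG→stop ORF.
No ORF reaches 6 codons. Count = 0.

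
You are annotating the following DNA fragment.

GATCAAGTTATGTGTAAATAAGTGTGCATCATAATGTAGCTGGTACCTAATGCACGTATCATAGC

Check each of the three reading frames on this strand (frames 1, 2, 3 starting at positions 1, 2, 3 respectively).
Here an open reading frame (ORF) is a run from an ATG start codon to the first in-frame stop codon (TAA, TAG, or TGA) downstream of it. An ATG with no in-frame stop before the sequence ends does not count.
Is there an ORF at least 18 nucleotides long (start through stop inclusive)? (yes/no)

no

Frame 1: GAT CAA GTT ATG TGT AAA TAA GTG TGC ATC ATA ATG TAG CTG GTA CCT AAT GCA CGT ATC ATA — ATG at 10, stop TAA at 19 → 12 nt; ATG at 34, stop TAG at 37 → 6 nt.
Frame 2: ATC AAG TTA TGT GTA AAT AAG TGT GCA TCA TAA TGT AGC TGG TAC CTA ATG CAC GTA TCA TAG — ATG at 50, stop TAG at 62 → 15 nt.
Frame 3: TCA AGT TAT GTG TAA ATA AGT GTG CAT CAT AAT GTA GCT GGT ACC TAA TGC ACG TAT CAT AGC — no ATG→stop ORF.
Largest ORF found is 15 nucleotides < 18, so no.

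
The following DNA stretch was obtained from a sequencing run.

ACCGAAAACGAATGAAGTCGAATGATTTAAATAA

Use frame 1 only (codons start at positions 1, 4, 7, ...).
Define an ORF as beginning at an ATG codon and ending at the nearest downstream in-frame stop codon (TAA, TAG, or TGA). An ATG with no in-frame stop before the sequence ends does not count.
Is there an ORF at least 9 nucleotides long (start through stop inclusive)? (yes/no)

yes

Frame 1: ACC GAA AAC GAA TGA AGT CGA ATG ATT TAA ATA — ATG at 22, stop TAA at 28 → 9 nt.
Frame 1 has an ORF of 9 nucleotides (positions 22–30) ≥ 9, so yes.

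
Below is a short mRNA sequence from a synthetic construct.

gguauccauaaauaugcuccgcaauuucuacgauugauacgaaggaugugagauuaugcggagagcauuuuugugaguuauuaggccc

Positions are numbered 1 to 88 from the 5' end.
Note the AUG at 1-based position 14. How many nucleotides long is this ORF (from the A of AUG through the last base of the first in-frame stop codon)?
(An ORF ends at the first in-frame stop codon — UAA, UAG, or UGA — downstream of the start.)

24

Codons from position 14: AUG (14–16), CUC (17–19), CGC (20–22), AAU (23–25), UUC (26–28), UAC (29–31), GAU (32–34), UGA (35–37).
UGA is the first in-frame stop; ORF spans 14–37, 24 nucleotides.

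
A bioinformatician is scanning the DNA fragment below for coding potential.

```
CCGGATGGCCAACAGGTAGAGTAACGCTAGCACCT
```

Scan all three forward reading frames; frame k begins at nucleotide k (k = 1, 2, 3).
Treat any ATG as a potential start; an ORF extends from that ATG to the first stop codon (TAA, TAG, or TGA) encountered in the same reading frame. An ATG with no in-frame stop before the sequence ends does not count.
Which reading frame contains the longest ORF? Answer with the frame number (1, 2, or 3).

Frame 1: CCG GAT GGC CAA CAG GTA GAG TAA CGC TAG CAC — no ATG→stop ORF.
Frame 2: CGG ATG GCC AAC AGG TAG AGT AAC GCT AGC ACC — ATG at 5, stop TAG at 17 → 15 nt.
Frame 3: GGA TGG CCA ACA GGT AGA GTA ACG CTA GCA CCT — no ATG→stop ORF.
Longest ORF is 15 nt in frame 2 (positions 5–19).

2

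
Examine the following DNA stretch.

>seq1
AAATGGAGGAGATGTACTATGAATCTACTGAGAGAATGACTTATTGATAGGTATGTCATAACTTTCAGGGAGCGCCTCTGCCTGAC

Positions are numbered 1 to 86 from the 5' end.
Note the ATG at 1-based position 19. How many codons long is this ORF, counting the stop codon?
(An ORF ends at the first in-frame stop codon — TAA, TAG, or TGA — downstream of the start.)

7

Codons from position 19: ATG (19–21), AAT (22–24), CTA (25–27), CTG (28–30), AGA (31–33), GAA (34–36), TGA (37–39).
TGA is the first in-frame stop; that's 7 codons including the stop.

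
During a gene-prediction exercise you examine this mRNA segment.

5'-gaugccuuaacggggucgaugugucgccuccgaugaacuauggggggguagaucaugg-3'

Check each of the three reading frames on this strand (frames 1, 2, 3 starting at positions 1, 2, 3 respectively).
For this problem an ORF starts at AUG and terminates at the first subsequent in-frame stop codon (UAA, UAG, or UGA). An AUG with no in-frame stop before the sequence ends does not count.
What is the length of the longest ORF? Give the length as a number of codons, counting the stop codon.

Frame 1: GAU GCC UUA ACG GGG UCG AUG UGU CGC CUC CGA UGA ACU AUG GGG GGG UAG AUC AUG — AUG at 19, stop UGA at 34 → 18 nt; AUG at 40, stop UAG at 49 → 12 nt.
Frame 2: AUG CCU UAA CGG GGU CGA UGU GUC GCC UCC GAU GAA CUA UGG GGG GGU AGA UCA UGG — AUG at 2, stop UAA at 8 → 9 nt.
Frame 3: UGC CUU AAC GGG GUC GAU GUG UCG CCU CCG AUG AAC UAU GGG GGG GUA GAU CAU — no AUG→stop ORF.
Longest: frame 1, positions 19–36, 18 nt = 6 codons = 5 aa. → 6 codons.

6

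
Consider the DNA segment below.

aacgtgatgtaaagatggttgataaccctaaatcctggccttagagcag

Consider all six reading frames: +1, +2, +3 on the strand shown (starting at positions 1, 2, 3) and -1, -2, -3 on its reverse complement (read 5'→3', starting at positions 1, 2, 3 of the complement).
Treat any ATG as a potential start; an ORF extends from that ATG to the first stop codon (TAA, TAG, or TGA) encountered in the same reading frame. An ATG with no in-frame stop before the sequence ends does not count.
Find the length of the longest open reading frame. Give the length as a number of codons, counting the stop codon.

Reverse complement (5'→3'): CTGCTCTAAGGCCAGGATTTAGGGTTATCAACCATCTTTACATCACGTT
Frame +1: AAC GTG ATG TAA AGA TGG TTG ATA ACC CTA AAT CCT GGC CTT AGA GCA — ATG at 7, stop TAA at 10 → 6 nt.
Frame +2: ACG TGA TGT AAA GAT GGT TGA TAA CCC TAA ATC CTG GCC TTA GAG CAG — no ATG→stop ORF.
Frame +3: CGT GAT GTA AAG ATG GTT GAT AAC CCT AAA TCC TGG CCT TAG AGC — ATG at 15, stop TAG at 42 → 30 nt.
Frame -1: CTG CTC TAA GGC CAG GAT TTA GGG TTA TCA ACC ATC TTT ACA TCA CGT — no ATG→stop ORF.
Frame -2: TGC TCT AAG GCC AGG ATT TAG GGT TAT CAA CCA TCT TTA CAT CAC GTT — no ATG→stop ORF.
Frame -3: GCT CTA AGG CCA GGA TTT AGG GTT ATC AAC CAT CTT TAC ATC ACG — no ATG→stop ORF.
Longest: frame +3, positions 15–44, 30 nt = 10 codons = 9 aa. → 10 codons.

10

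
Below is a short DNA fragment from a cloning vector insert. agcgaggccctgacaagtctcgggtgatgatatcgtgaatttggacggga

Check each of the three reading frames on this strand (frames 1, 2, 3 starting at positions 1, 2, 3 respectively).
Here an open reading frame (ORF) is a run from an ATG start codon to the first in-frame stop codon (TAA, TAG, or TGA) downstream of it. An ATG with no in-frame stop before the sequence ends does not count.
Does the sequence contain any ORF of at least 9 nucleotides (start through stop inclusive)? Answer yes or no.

Frame 1: AGC GAG GCC CTG ACA AGT CTC GGG TGA TGA TAT CGT GAA TTT GGA CGG — no ATG→stop ORF.
Frame 2: GCG AGG CCC TGA CAA GTC TCG GGT GAT GAT ATC GTG AAT TTG GAC GGG — no ATG→stop ORF.
Frame 3: CGA GGC CCT GAC AAG TCT CGG GTG ATG ATA TCG TGA ATT TGG ACG GGA — ATG at 27, stop TGA at 36 → 12 nt.
Frame 3 has an ORF of 12 nucleotides (positions 27–38) ≥ 9, so yes.

yes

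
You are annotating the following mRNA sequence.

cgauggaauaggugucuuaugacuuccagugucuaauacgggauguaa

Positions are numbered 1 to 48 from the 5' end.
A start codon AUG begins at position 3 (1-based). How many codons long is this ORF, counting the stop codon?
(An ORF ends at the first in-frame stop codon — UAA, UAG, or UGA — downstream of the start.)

Codons from position 3: AUG (3–5), GAA (6–8), UAG (9–11).
UAG is the first in-frame stop; that's 3 codons including the stop.

3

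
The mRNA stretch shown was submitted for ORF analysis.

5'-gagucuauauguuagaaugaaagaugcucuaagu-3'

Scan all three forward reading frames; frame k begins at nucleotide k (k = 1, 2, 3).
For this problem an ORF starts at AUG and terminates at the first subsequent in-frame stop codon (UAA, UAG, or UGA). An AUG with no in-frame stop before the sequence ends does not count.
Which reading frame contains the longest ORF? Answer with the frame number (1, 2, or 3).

3

Frame 1: GAG UCU AUA UGU UAG AAU GAA AGA UGC UCU AAG — no AUG→stop ORF.
Frame 2: AGU CUA UAU GUU AGA AUG AAA GAU GCU CUA AGU — no AUG→stop ORF.
Frame 3: GUC UAU AUG UUA GAA UGA AAG AUG CUC UAA — AUG at 9, stop UGA at 18 → 12 nt; AUG at 24, stop UAA at 30 → 9 nt.
Longest ORF is 12 nt in frame 3 (positions 9–20).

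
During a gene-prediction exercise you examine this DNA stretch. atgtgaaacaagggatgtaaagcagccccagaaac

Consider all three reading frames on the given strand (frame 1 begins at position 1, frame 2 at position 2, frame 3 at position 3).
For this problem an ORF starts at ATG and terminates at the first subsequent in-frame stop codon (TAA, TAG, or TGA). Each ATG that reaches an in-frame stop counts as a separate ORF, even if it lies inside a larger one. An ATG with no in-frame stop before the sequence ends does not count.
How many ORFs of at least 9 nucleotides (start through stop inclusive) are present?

0

Frame 1: ATG TGA AAC AAG GGA TGT AAA GCA GCC CCA GAA — ATG at 1, stop TGA at 4 → 6 nt.
Frame 2: TGT GAA ACA AGG GAT GTA AAG CAG CCC CAG AAA — no ATG→stop ORF.
Frame 3: GTG AAA CAA GGG ATG TAA AGC AGC CCC AGA AAC — ATG at 15, stop TAA at 18 → 6 nt.
No ORF reaches 9 nucleotides. Count = 0.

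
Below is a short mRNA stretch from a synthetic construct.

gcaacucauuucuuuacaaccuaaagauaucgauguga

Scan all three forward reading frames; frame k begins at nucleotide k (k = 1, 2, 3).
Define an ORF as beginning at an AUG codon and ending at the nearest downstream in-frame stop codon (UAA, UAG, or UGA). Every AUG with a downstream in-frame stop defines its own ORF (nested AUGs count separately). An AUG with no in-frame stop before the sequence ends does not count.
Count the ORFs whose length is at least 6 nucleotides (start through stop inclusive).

1

Frame 1: GCA ACU CAU UUC UUU ACA ACC UAA AGA UAU CGA UGU — no AUG→stop ORF.
Frame 2: CAA CUC AUU UCU UUA CAA CCU AAA GAU AUC GAU GUG — no AUG→stop ORF.
Frame 3: AAC UCA UUU CUU UAC AAC CUA AAG AUA UCG AUG UGA — AUG at 33, stop UGA at 36 → 6 nt.
ORFs ≥ 6 nucleotides: frame 3 33–38 (6 nucleotides). Count = 1.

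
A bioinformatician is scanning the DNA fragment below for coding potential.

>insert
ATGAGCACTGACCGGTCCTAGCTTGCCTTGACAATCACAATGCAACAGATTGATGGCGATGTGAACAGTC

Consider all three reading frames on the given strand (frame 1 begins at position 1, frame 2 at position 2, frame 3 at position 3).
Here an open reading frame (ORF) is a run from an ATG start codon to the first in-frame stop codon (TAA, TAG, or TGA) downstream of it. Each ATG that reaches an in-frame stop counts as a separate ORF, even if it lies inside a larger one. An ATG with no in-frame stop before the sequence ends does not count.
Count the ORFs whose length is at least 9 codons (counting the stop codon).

Frame 1: ATG AGC ACT GAC CGG TCC TAG CTT GCC TTG ACA ATC ACA ATG CAA CAG ATT GAT GGC GAT GTG AAC AGT — ATG at 1, stop TAG at 19 → 21 nt.
Frame 2: TGA GCA CTG ACC GGT CCT AGC TTG CCT TGA CAA TCA CAA TGC AAC AGA TTG ATG GCG ATG TGA ACA GTC — ATG at 53, stop TGA at 62 → 12 nt; ATG at 59, stop TGA at 62 → 6 nt.
Frame 3: GAG CAC TGA CCG GTC CTA GCT TGC CTT GAC AAT CAC AAT GCA ACA GAT TGA TGG CGA TGT GAA CAG — no ATG→stop ORF.
No ORF reaches 9 codons. Count = 0.

0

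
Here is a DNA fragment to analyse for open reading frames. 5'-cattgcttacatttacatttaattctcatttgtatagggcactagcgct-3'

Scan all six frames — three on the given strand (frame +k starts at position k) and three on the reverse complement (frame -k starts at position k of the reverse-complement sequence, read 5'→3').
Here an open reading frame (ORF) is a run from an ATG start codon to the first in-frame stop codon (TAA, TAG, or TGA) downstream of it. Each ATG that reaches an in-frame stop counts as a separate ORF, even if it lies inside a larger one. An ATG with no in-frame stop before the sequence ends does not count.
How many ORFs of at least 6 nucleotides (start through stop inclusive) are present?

2

Reverse complement (5'→3'): AGCGCTAGTGCCCTATACAAATGAGAATTAAATGTAAATGTAAGCAATG
Frame +1: CAT TGC TTA CAT TTA CAT TTA ATT CTC ATT TGT ATA GGG CAC TAG CGC — no ATG→stop ORF.
Frame +2: ATT GCT TAC ATT TAC ATT TAA TTC TCA TTT GTA TAG GGC ACT AGC GCT — no ATG→stop ORF.
Frame +3: TTG CTT ACA TTT ACA TTT AAT TCT CAT TTG TAT AGG GCA CTA GCG — no ATG→stop ORF.
Frame -1: AGC GCT AGT GCC CTA TAC AAA TGA GAA TTA AAT GTA AAT GTA AGC AAT — no ATG→stop ORF.
Frame -2: GCG CTA GTG CCC TAT ACA AAT GAG AAT TAA ATG TAA ATG TAA GCA ATG — ATG at 32, stop TAA at 35 → 6 nt; ATG at 38, stop TAA at 41 → 6 nt.
Frame -3: CGC TAG TGC CCT ATA CAA ATG AGA ATT AAA TGT AAA TGT AAG CAA — no ATG→stop ORF.
ORFs ≥ 6 nucleotides: frame -2 32–37 (6 nucleotides), frame -2 38–43 (6 nucleotides). Count = 2.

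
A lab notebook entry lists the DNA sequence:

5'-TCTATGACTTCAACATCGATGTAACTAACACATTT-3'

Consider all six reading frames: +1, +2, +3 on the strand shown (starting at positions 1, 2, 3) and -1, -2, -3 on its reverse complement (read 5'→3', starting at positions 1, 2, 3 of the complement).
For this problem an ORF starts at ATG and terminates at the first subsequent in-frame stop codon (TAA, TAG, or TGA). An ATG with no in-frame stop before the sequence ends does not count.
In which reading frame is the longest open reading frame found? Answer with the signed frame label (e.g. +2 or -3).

Reverse complement (5'→3'): AAATGTGTTAGTTACATCGATGTTGAAGTCATAGA
Frame +1: TCT ATG ACT TCA ACA TCG ATG TAA CTA ACA CAT — ATG at 4, stop TAA at 22 → 21 nt; ATG at 19, stop TAA at 22 → 6 nt.
Frame +2: CTA TGA CTT CAA CAT CGA TGT AAC TAA CAC ATT — no ATG→stop ORF.
Frame +3: TAT GAC TTC AAC ATC GAT GTA ACT AAC ACA TTT — no ATG→stop ORF.
Frame -1: AAA TGT GTT AGT TAC ATC GAT GTT GAA GTC ATA — no ATG→stop ORF.
Frame -2: AAT GTG TTA GTT ACA TCG ATG TTG AAG TCA TAG — ATG at 20, stop TAG at 32 → 15 nt.
Frame -3: ATG TGT TAG TTA CAT CGA TGT TGA AGT CAT AGA — ATG at 3, stop TAG at 9 → 9 nt.
Longest ORF is 21 nt in frame +1 (positions 4–24).

+1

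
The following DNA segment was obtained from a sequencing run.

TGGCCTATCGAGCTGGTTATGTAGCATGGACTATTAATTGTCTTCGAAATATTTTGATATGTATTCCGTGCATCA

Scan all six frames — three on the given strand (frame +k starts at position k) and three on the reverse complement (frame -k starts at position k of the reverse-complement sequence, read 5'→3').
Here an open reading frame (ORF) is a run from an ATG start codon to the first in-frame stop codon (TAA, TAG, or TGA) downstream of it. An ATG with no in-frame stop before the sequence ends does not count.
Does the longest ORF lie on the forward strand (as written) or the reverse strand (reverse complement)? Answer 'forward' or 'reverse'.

Reverse complement (5'→3'): TGATGCACGGAATACATATCAAAATATTTCGAAGACAATTAATAGTCCATGCTACATAACCAGCTCGATAGGCCA
Frame +1: TGG CCT ATC GAG CTG GTT ATG TAG CAT GGA CTA TTA ATT GTC TTC GAA ATA TTT TGA TAT GTA TTC CGT GCA TCA — ATG at 19, stop TAG at 22 → 6 nt.
Frame +2: GGC CTA TCG AGC TGG TTA TGT AGC ATG GAC TAT TAA TTG TCT TCG AAA TAT TTT GAT ATG TAT TCC GTG CAT — ATG at 26, stop TAA at 35 → 12 nt.
Frame +3: GCC TAT CGA GCT GGT TAT GTA GCA TGG ACT ATT AAT TGT CTT CGA AAT ATT TTG ATA TGT ATT CCG TGC ATC — no ATG→stop ORF.
Frame -1: TGA TGC ACG GAA TAC ATA TCA AAA TAT TTC GAA GAC AAT TAA TAG TCC ATG CTA CAT AAC CAG CTC GAT AGG CCA — no ATG→stop ORF.
Frame -2: GAT GCA CGG AAT ACA TAT CAA AAT ATT TCG AAG ACA ATT AAT AGT CCA TGC TAC ATA ACC AGC TCG ATA GGC — no ATG→stop ORF.
Frame -3: ATG CAC GGA ATA CAT ATC AAA ATA TTT CGA AGA CAA TTA ATA GTC CAT GCT ACA TAA CCA GCT CGA TAG GCC — ATG at 3, stop TAA at 57 → 57 nt.
Forward-strand max 12 nt; reverse-strand max 57 nt. The reverse strand has the longer ORF.

reverse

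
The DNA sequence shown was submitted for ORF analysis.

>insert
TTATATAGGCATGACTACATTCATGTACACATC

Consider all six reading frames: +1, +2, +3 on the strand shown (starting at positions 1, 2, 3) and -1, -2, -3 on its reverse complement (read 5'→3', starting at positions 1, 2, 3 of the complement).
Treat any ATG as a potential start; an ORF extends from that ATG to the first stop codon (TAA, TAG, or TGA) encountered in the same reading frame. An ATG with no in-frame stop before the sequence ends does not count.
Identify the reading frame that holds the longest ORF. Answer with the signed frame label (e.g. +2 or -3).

Reverse complement (5'→3'): GATGTGTACATGAATGTAGTCATGCCTATATAA
Frame +1: TTA TAT AGG CAT GAC TAC ATT CAT GTA CAC ATC — no ATG→stop ORF.
Frame +2: TAT ATA GGC ATG ACT ACA TTC ATG TAC ACA — no ATG→stop ORF.
Frame +3: ATA TAG GCA TGA CTA CAT TCA TGT ACA CAT — no ATG→stop ORF.
Frame -1: GAT GTG TAC ATG AAT GTA GTC ATG CCT ATA TAA — ATG at 10, stop TAA at 31 → 24 nt; ATG at 22, stop TAA at 31 → 12 nt.
Frame -2: ATG TGT ACA TGA ATG TAG TCA TGC CTA TAT — ATG at 2, stop TGA at 11 → 12 nt; ATG at 14, stop TAG at 17 → 6 nt.
Frame -3: TGT GTA CAT GAA TGT AGT CAT GCC TAT ATA — no ATG→stop ORF.
Longest ORF is 24 nt in frame -1 (positions 10–33).

-1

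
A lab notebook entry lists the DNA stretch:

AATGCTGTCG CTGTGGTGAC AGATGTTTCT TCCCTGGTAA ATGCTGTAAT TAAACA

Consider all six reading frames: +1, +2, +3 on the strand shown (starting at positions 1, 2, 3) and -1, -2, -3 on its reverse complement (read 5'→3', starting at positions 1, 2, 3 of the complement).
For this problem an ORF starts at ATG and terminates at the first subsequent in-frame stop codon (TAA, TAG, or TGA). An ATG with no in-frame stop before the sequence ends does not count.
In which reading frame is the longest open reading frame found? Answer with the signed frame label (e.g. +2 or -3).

+2

Reverse complement (5'→3'): TGTTTAATTACAGCATTTACCAGGGAAGAAACATCTGTCACCACAGCGACAGCATT
Frame +1: AAT GCT GTC GCT GTG GTG ACA GAT GTT TCT TCC CTG GTA AAT GCT GTA ATT AAA — no ATG→stop ORF.
Frame +2: ATG CTG TCG CTG TGG TGA CAG ATG TTT CTT CCC TGG TAA ATG CTG TAA TTA AAC — ATG at 2, stop TGA at 17 → 18 nt; ATG at 23, stop TAA at 38 → 18 nt; ATG at 41, stop TAA at 47 → 9 nt.
Frame +3: TGC TGT CGC TGT GGT GAC AGA TGT TTC TTC CCT GGT AAA TGC TGT AAT TAA ACA — no ATG→stop ORF.
Frame -1: TGT TTA ATT ACA GCA TTT ACC AGG GAA GAA ACA TCT GTC ACC ACA GCG ACA GCA — no ATG→stop ORF.
Frame -2: GTT TAA TTA CAG CAT TTA CCA GGG AAG AAA CAT CTG TCA CCA CAG CGA CAG CAT — no ATG→stop ORF.
Frame -3: TTT AAT TAC AGC ATT TAC CAG GGA AGA AAC ATC TGT CAC CAC AGC GAC AGC ATT — no ATG→stop ORF.
Longest ORF is 18 nt in frame +2 (positions 2–19).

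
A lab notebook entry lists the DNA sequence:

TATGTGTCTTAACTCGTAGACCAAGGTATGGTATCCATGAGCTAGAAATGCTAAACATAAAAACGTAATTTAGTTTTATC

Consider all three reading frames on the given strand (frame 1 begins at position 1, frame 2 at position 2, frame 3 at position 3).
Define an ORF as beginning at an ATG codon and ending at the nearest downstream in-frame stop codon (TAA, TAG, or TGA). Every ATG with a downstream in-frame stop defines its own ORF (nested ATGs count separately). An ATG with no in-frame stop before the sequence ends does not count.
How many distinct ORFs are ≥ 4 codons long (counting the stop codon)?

Frame 1: TAT GTG TCT TAA CTC GTA GAC CAA GGT ATG GTA TCC ATG AGC TAG AAA TGC TAA ACA TAA AAA CGT AAT TTA GTT TTA — ATG at 28, stop TAG at 43 → 18 nt; ATG at 37, stop TAG at 43 → 9 nt.
Frame 2: ATG TGT CTT AAC TCG TAG ACC AAG GTA TGG TAT CCA TGA GCT AGA AAT GCT AAA CAT AAA AAC GTA ATT TAG TTT TAT — ATG at 2, stop TAG at 17 → 18 nt.
Frame 3: TGT GTC TTA ACT CGT AGA CCA AGG TAT GGT ATC CAT GAG CTA GAA ATG CTA AAC ATA AAA ACG TAA TTT AGT TTT ATC — ATG at 48, stop TAA at 66 → 21 nt.
ORFs ≥ 4 codons: frame 1 28–45 (6 codons), frame 2 2–19 (6 codons), frame 3 48–68 (7 codons). Count = 3.

3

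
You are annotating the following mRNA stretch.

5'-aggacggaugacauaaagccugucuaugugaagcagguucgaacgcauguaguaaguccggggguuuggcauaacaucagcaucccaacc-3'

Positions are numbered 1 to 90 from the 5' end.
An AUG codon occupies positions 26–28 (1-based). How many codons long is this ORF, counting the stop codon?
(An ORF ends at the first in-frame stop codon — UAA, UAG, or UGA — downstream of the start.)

Codons from position 26: AUG (26–28), UGA (29–31).
UGA is the first in-frame stop; that's 2 codons including the stop.

2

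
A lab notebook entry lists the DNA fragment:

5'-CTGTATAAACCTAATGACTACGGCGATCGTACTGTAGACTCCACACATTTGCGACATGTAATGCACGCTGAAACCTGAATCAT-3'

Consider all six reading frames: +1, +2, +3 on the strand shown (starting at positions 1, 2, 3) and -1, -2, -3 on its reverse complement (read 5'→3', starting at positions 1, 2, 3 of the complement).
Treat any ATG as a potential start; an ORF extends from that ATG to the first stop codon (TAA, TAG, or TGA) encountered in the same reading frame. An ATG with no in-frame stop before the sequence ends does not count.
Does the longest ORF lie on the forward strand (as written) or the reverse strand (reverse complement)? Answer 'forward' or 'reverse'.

reverse

Reverse complement (5'→3'): ATGATTCAGGTTTCAGCGTGCATTACATGTCGCAAATGTGTGGAGTCTACAGTACGATCGCCGTAGTCATTAGGTTTATACAG
Frame +1: CTG TAT AAA CCT AAT GAC TAC GGC GAT CGT ACT GTA GAC TCC ACA CAT TTG CGA CAT GTA ATG CAC GCT GAA ACC TGA ATC — ATG at 61, stop TGA at 76 → 18 nt.
Frame +2: TGT ATA AAC CTA ATG ACT ACG GCG ATC GTA CTG TAG ACT CCA CAC ATT TGC GAC ATG TAA TGC ACG CTG AAA CCT GAA TCA — ATG at 14, stop TAG at 35 → 24 nt; ATG at 56, stop TAA at 59 → 6 nt.
Frame +3: GTA TAA ACC TAA TGA CTA CGG CGA TCG TAC TGT AGA CTC CAC ACA TTT GCG ACA TGT AAT GCA CGC TGA AAC CTG AAT CAT — no ATG→stop ORF.
Frame -1: ATG ATT CAG GTT TCA GCG TGC ATT ACA TGT CGC AAA TGT GTG GAG TCT ACA GTA CGA TCG CCG TAG TCA TTA GGT TTA TAC — ATG at 1, stop TAG at 64 → 66 nt.
Frame -2: TGA TTC AGG TTT CAG CGT GCA TTA CAT GTC GCA AAT GTG TGG AGT CTA CAG TAC GAT CGC CGT AGT CAT TAG GTT TAT ACA — no ATG→stop ORF.
Frame -3: GAT TCA GGT TTC AGC GTG CAT TAC ATG TCG CAA ATG TGT GGA GTC TAC AGT ACG ATC GCC GTA GTC ATT AGG TTT ATA CAG — no ATG→stop ORF.
Forward-strand max 24 nt; reverse-strand max 66 nt. The reverse strand has the longer ORF.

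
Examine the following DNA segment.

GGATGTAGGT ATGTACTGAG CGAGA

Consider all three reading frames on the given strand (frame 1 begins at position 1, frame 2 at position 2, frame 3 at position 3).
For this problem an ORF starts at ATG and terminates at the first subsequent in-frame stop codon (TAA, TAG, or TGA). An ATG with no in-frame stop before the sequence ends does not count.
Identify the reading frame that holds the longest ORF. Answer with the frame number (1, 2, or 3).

2

Frame 1: GGA TGT AGG TAT GTA CTG AGC GAG — no ATG→stop ORF.
Frame 2: GAT GTA GGT ATG TAC TGA GCG AGA — ATG at 11, stop TGA at 17 → 9 nt.
Frame 3: ATG TAG GTA TGT ACT GAG CGA — ATG at 3, stop TAG at 6 → 6 nt.
Longest ORF is 9 nt in frame 2 (positions 11–19).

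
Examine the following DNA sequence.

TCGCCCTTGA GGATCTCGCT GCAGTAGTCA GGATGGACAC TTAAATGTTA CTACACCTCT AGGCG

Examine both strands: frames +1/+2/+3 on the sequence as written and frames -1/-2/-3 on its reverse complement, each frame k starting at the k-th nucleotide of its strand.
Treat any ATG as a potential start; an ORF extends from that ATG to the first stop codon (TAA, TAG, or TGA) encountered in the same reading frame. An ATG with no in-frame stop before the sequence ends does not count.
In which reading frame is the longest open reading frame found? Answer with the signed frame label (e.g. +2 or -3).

+3

Reverse complement (5'→3'): CGCCTAGAGGTGTAGTAACATTTAAGTGTCCATCCTGACTACTGCAGCGAGATCCTCAAGGGCGA
Frame +1: TCG CCC TTG AGG ATC TCG CTG CAG TAG TCA GGA TGG ACA CTT AAA TGT TAC TAC ACC TCT AGG — no ATG→stop ORF.
Frame +2: CGC CCT TGA GGA TCT CGC TGC AGT AGT CAG GAT GGA CAC TTA AAT GTT ACT ACA CCT CTA GGC — no ATG→stop ORF.
Frame +3: GCC CTT GAG GAT CTC GCT GCA GTA GTC AGG ATG GAC ACT TAA ATG TTA CTA CAC CTC TAG GCG — ATG at 33, stop TAA at 42 → 12 nt; ATG at 45, stop TAG at 60 → 18 nt.
Frame -1: CGC CTA GAG GTG TAG TAA CAT TTA AGT GTC CAT CCT GAC TAC TGC AGC GAG ATC CTC AAG GGC — no ATG→stop ORF.
Frame -2: GCC TAG AGG TGT AGT AAC ATT TAA GTG TCC ATC CTG ACT ACT GCA GCG AGA TCC TCA AGG GCG — no ATG→stop ORF.
Frame -3: CCT AGA GGT GTA GTA ACA TTT AAG TGT CCA TCC TGA CTA CTG CAG CGA GAT CCT CAA GGG CGA — no ATG→stop ORF.
Longest ORF is 18 nt in frame +3 (positions 45–62).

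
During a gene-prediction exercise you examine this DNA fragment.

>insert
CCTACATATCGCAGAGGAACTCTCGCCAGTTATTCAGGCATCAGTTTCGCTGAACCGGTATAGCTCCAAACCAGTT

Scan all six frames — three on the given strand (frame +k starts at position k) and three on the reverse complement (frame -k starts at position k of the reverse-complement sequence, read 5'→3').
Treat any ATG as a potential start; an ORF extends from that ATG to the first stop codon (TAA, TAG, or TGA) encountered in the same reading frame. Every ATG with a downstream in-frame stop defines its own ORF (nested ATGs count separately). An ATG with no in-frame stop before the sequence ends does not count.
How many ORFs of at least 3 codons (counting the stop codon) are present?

Reverse complement (5'→3'): AACTGGTTTGGAGCTATACCGGTTCAGCGAAACTGATGCCTGAATAACTGGCGAGAGTTCCTCTGCGATATGTAGG
Frame +1: CCT ACA TAT CGC AGA GGA ACT CTC GCC AGT TAT TCA GGC ATC AGT TTC GCT GAA CCG GTA TAG CTC CAA ACC AGT — no ATG→stop ORF.
Frame +2: CTA CAT ATC GCA GAG GAA CTC TCG CCA GTT ATT CAG GCA TCA GTT TCG CTG AAC CGG TAT AGC TCC AAA CCA GTT — no ATG→stop ORF.
Frame +3: TAC ATA TCG CAG AGG AAC TCT CGC CAG TTA TTC AGG CAT CAG TTT CGC TGA ACC GGT ATA GCT CCA AAC CAG — no ATG→stop ORF.
Frame -1: AAC TGG TTT GGA GCT ATA CCG GTT CAG CGA AAC TGA TGC CTG AAT AAC TGG CGA GAG TTC CTC TGC GAT ATG TAG — ATG at 70, stop TAG at 73 → 6 nt.
Frame -2: ACT GGT TTG GAG CTA TAC CGG TTC AGC GAA ACT GAT GCC TGA ATA ACT GGC GAG AGT TCC TCT GCG ATA TGT AGG — no ATG→stop ORF.
Frame -3: CTG GTT TGG AGC TAT ACC GGT TCA GCG AAA CTG ATG CCT GAA TAA CTG GCG AGA GTT CCT CTG CGA TAT GTA — ATG at 36, stop TAA at 45 → 12 nt.
ORFs ≥ 3 codons: frame -3 36–47 (4 codons). Count = 1.

1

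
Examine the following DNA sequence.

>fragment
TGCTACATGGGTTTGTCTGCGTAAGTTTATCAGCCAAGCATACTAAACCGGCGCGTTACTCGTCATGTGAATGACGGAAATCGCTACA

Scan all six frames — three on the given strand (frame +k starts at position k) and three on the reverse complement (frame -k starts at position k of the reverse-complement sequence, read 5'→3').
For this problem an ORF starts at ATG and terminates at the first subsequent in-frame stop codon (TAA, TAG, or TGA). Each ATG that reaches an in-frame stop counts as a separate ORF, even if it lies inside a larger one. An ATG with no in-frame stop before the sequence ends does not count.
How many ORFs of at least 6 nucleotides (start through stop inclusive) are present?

5

Reverse complement (5'→3'): TGTAGCGATTTCCGTCATTCACATGACGAGTAACGCGCCGGTTTAGTATGCTTGGCTGATAAACTTACGCAGACAAACCCATGTAGCA
Frame +1: TGC TAC ATG GGT TTG TCT GCG TAA GTT TAT CAG CCA AGC ATA CTA AAC CGG CGC GTT ACT CGT CAT GTG AAT GAC GGA AAT CGC TAC — ATG at 7, stop TAA at 22 → 18 nt.
Frame +2: GCT ACA TGG GTT TGT CTG CGT AAG TTT ATC AGC CAA GCA TAC TAA ACC GGC GCG TTA CTC GTC ATG TGA ATG ACG GAA ATC GCT ACA — ATG at 65, stop TGA at 68 → 6 nt.
Frame +3: CTA CAT GGG TTT GTC TGC GTA AGT TTA TCA GCC AAG CAT ACT AAA CCG GCG CGT TAC TCG TCA TGT GAA TGA CGG AAA TCG CTA — no ATG→stop ORF.
Frame -1: TGT AGC GAT TTC CGT CAT TCA CAT GAC GAG TAA CGC GCC GGT TTA GTA TGC TTG GCT GAT AAA CTT ACG CAG ACA AAC CCA TGT AGC — no ATG→stop ORF.
Frame -2: GTA GCG ATT TCC GTC ATT CAC ATG ACG AGT AAC GCG CCG GTT TAG TAT GCT TGG CTG ATA AAC TTA CGC AGA CAA ACC CAT GTA GCA — ATG at 23, stop TAG at 44 → 24 nt.
Frame -3: TAG CGA TTT CCG TCA TTC ACA TGA CGA GTA ACG CGC CGG TTT AGT ATG CTT GGC TGA TAA ACT TAC GCA GAC AAA CCC ATG TAG — ATG at 48, stop TGA at 57 → 12 nt; ATG at 81, stop TAG at 84 → 6 nt.
ORFs ≥ 6 nucleotides: frame +1 7–24 (18 nucleotides), frame +2 65–70 (6 nucleotides), frame -2 23–46 (24 nucleotides), frame -3 48–59 (12 nucleotides), frame -3 81–86 (6 nucleotides). Count = 5.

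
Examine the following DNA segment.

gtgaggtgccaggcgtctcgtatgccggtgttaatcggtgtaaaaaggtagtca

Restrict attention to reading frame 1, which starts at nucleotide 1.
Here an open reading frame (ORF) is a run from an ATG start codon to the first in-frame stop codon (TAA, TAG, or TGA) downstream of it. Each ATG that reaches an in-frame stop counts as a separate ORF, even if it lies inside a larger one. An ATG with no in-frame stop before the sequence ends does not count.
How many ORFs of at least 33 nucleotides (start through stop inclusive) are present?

0

Frame 1: GTG AGG TGC CAG GCG TCT CGT ATG CCG GTG TTA ATC GGT GTA AAA AGG TAG TCA — ATG at 22, stop TAG at 49 → 30 nt.
No ORF reaches 33 nucleotides. Count = 0.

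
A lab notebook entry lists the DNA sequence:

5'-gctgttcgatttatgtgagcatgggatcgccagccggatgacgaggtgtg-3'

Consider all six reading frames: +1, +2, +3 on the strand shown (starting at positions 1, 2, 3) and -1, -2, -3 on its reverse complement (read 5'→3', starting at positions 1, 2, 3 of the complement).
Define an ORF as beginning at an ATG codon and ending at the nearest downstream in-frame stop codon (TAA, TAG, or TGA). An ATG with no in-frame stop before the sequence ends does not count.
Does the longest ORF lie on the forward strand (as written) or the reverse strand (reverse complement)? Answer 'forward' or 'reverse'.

forward

Reverse complement (5'→3'): CACACCTCGTCATCCGGCTGGCGATCCCATGCTCACATAAATCGAACAGC
Frame +1: GCT GTT CGA TTT ATG TGA GCA TGG GAT CGC CAG CCG GAT GAC GAG GTG — ATG at 13, stop TGA at 16 → 6 nt.
Frame +2: CTG TTC GAT TTA TGT GAG CAT GGG ATC GCC AGC CGG ATG ACG AGG TGT — no ATG→stop ORF.
Frame +3: TGT TCG ATT TAT GTG AGC ATG GGA TCG CCA GCC GGA TGA CGA GGT GTG — ATG at 21, stop TGA at 39 → 21 nt.
Frame -1: CAC ACC TCG TCA TCC GGC TGG CGA TCC CAT GCT CAC ATA AAT CGA ACA — no ATG→stop ORF.
Frame -2: ACA CCT CGT CAT CCG GCT GGC GAT CCC ATG CTC ACA TAA ATC GAA CAG — ATG at 29, stop TAA at 38 → 12 nt.
Frame -3: CAC CTC GTC ATC CGG CTG GCG ATC CCA TGC TCA CAT AAA TCG AAC AGC — no ATG→stop ORF.
Forward-strand max 21 nt; reverse-strand max 12 nt. The forward strand has the longer ORF.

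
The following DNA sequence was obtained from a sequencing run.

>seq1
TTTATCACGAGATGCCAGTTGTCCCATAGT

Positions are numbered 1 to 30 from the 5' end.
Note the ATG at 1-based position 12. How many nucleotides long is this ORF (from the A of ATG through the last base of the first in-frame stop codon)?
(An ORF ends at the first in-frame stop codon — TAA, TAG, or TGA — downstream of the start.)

Codons from position 12: ATG (12–14), CCA (15–17), GTT (18–20), GTC (21–23), CCA (24–26), TAG (27–29).
TAG is the first in-frame stop; ORF spans 12–29, 18 nucleotides.

18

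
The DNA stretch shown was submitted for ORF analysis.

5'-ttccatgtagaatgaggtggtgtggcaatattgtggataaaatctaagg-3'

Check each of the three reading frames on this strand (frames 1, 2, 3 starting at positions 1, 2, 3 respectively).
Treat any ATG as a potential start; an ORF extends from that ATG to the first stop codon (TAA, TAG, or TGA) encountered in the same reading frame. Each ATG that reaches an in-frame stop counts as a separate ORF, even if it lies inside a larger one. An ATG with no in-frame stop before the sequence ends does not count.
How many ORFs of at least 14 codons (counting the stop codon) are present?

Frame 1: TTC CAT GTA GAA TGA GGT GGT GTG GCA ATA TTG TGG ATA AAA TCT AAG — no ATG→stop ORF.
Frame 2: TCC ATG TAG AAT GAG GTG GTG TGG CAA TAT TGT GGA TAA AAT CTA AGG — ATG at 5, stop TAG at 8 → 6 nt.
Frame 3: CCA TGT AGA ATG AGG TGG TGT GGC AAT ATT GTG GAT AAA ATC TAA — ATG at 12, stop TAA at 45 → 36 nt.
No ORF reaches 14 codons. Count = 0.

0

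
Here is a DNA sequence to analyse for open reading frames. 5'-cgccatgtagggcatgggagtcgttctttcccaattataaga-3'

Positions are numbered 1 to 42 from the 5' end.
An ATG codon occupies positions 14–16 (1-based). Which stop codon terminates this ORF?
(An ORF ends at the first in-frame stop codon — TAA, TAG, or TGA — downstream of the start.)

Codons from position 14: ATG (14–16), GGA (17–19), GTC (20–22), GTT (23–25), CTT (26–28), TCC (29–31), CAA (32–34), TTA (35–37), TAA (38–40).
The first in-frame stop codon is TAA.

TAA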